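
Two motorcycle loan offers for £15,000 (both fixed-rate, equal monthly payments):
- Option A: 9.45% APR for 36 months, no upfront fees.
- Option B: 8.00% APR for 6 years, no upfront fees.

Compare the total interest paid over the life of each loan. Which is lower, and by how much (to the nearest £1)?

Option A by £1,651

Option A: at 9.45% the monthly rate is 0.0078750, so the payment is 15,000 × 0.0078750 / (1 − 1.0078750^−36) = £480.14.
Total interest on Option A = 36 × £480.14 − £15,000 = £2,285.04.
Option B: at 8.00% the monthly rate is 0.0066667, so the payment is 15,000 × 0.0066667 / (1 − 1.0066667^−72) = £263.00.
Total interest on Option B = 72 × £263.00 − £15,000 = £3,936.00.
Option A is lower by £1,650.96.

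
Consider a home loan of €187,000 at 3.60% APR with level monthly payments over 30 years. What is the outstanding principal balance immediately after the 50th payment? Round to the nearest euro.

€171,425

With monthly rate i = 3.6%/12 = 0.0030000, the balance after k of n payments is P · [(1+i)^n − (1+i)^k] / [(1+i)^n − 1].
(1+0.0030000)^360 = 2.93992254 and (1+0.0030000)^50 = 1.16157338, so the balance is 187,000 × (2.93992254 − 1.16157338) / (2.93992254 − 1) = €171,425.04.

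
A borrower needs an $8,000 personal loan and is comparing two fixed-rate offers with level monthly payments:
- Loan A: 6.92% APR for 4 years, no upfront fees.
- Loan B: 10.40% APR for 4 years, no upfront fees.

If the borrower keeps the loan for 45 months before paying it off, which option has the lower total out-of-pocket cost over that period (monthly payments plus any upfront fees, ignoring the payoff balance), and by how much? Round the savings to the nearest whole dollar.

Loan A: monthly rate = 6.92%/12 = 0.0057667; payment = 8,000 × 0.0057667 / (1 − (1+0.0057667)^−48) = $191.27.
Loan B: monthly rate = 10.4%/12 = 0.0086667; payment = 8,000 × 0.0086667 / (1 − (1+0.0086667)^−48) = $204.44.
Over 45 months: Loan A costs 45 × $191.27 = $8,607.15; Loan B costs 45 × $204.44 = $9,199.80.
Loan A is cheaper by $9,199.80 − $8,607.15 = $592.65.

Loan A by $593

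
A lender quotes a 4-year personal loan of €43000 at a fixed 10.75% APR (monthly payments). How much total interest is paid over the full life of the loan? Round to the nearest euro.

€10,095

At 10.75% the monthly rate is 0.0089583, so the payment is 43,000 × 0.0089583 / (1 − 1.0089583^−48) = €1,106.14.
Total paid = 48 × €1,106.14 = €53,094.72; interest = €53,094.72 − €43,000 = €10,094.72.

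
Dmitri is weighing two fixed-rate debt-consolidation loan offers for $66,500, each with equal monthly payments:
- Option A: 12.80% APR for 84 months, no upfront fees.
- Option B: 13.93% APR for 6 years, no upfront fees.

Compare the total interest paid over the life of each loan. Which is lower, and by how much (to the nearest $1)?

Option B by $2,533

Option A: monthly rate = 12.8%/12 = 0.0106667; payment = 66,500 × 0.0106667 / (1 − (1+0.0106667)^−84) = $1,202.55.
Total interest on Option A = 84 × $1,202.55 − $66,500 = $34,514.20.
Option B: at 13.93% the monthly rate is 0.0116083, so the payment is 66,500 × 0.0116083 / (1 − 1.0116083^−72) = $1,367.79.
Total interest on Option B = 72 × $1,367.79 − $66,500 = $31,980.88.
Option B is lower by $2,533.32.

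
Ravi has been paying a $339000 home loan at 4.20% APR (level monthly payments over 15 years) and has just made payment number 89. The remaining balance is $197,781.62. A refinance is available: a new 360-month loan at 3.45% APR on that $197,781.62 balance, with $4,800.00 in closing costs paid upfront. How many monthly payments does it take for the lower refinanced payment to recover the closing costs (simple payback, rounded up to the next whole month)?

3 months

Current payment = 339,000 × 4.2%/12 / (1 − (1+0.0035000)^−180) = $2,541.65.
Refinanced payment = 197,781.62 × 0.0028750 / (1 − (1+0.0028750)^−360) = $882.62.
Monthly savings = $2,541.65 − $882.62 = $1,659.03.
Break-even = $4,800.00 / $1,659.03 = 2.89 → 3 months.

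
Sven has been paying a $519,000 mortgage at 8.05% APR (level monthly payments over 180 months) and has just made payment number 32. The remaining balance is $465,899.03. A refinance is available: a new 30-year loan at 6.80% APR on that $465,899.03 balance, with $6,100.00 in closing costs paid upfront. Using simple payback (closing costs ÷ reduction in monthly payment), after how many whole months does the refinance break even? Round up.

Current payment = 519,000 × 8.05%/12 / (1 − (1+0.0067083)^−180) = $4,974.83.
Refinanced payment = 465,899.03 × 0.0056667 / (1 − (1+0.0056667)^−360) = $3,037.31.
Monthly savings = $4,974.83 − $3,037.31 = $1,937.52.
Break-even = $6,100.00 / $1,937.52 = 3.15 → 4 months.

4 months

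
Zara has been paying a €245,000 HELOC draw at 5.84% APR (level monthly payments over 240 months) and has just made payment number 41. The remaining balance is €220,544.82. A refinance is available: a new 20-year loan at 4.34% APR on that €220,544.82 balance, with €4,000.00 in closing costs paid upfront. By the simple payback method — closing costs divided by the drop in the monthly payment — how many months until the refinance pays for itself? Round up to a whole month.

12 months

Current payment = 245,000 × 5.84%/12 / (1 − (1+0.0048667)^−240) = €1,732.72.
Refinanced payment = 220,544.82 × 0.0036167 / (1 − (1+0.0036167)^−240) = €1,376.30.
Monthly savings = €1,732.72 − €1,376.30 = €356.42.
Break-even = €4,000.00 / €356.42 = 11.22 → 12 months.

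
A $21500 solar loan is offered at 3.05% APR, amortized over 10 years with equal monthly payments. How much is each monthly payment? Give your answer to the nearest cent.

Monthly rate = 3.05%/12 = 0.0025417; payment = 21,500 × 0.0025417 / (1 − (1+0.0025417)^−120) = $208.10.

$208.10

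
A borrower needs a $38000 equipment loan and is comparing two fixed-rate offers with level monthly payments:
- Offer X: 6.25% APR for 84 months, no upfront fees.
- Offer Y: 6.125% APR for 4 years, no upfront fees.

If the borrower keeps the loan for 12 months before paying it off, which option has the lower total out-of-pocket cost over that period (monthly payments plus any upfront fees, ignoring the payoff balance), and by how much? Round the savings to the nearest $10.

Offer X: monthly rate = 6.25%/12 = 0.0052083; payment = 38,000 × 0.0052083 / (1 − (1+0.0052083)^−84) = $559.69.
Offer Y: at 6.125% the monthly rate is 0.0051042, so the payment is 38,000 × 0.0051042 / (1 − 1.0051042^−48) = $894.61.
Over 12 months: Offer X costs 12 × $559.69 = $6,716.28; Offer Y costs 12 × $894.61 = $10,735.32.
Offer X is cheaper by $10,735.32 − $6,716.28 = $4,019.04.

Offer X by $4,020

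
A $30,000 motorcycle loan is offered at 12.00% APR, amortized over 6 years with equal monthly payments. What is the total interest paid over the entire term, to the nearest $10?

$12,230

Monthly rate = 12%/12 = 0.0100000; payment = 30,000 × 0.0100000 / (1 − (1+0.0100000)^−72) = $586.51.
Total paid = 72 × $586.51 = $42,228.72; interest = $42,228.72 − $30,000 = $12,228.72.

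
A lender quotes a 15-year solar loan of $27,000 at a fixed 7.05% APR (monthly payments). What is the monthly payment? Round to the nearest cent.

At 7.05% the monthly rate is 0.0058750, so the payment is 27,000 × 0.0058750 / (1 − 1.0058750^−180) = $243.44.

$243.44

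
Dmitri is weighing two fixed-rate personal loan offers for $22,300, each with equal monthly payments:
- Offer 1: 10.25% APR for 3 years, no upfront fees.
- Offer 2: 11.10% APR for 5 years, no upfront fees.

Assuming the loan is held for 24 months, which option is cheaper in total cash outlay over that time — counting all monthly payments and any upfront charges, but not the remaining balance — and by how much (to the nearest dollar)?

Offer 1: monthly rate = 10.25%/12 = 0.0085417; payment = 22,300 × 0.0085417 / (1 − (1+0.0085417)^−36) = $722.18.
Offer 2: at 11.10% the monthly rate is 0.0092500, so the payment is 22,300 × 0.0092500 / (1 − 1.0092500^−60) = $485.97.
Over 24 months: Offer 1 costs 24 × $722.18 = $17,332.32; Offer 2 costs 24 × $485.97 = $11,663.28.
Offer 2 is cheaper by $17,332.32 − $11,663.28 = $5,669.04.

Offer 2 by $5,669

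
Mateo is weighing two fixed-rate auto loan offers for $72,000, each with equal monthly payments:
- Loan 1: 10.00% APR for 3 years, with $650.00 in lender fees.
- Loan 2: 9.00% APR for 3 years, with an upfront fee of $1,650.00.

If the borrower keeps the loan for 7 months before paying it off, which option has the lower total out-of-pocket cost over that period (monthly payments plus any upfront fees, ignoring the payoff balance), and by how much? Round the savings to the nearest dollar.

Loan 1: at 10.00% the monthly rate is 0.0083333, so the payment is 72,000 × 0.0083333 / (1 − 1.0083333^−36) = $2,323.24.
Loan 2: monthly rate = 9%/12 = 0.0075000; payment = 72,000 × 0.0075000 / (1 − (1+0.0075000)^−36) = $2,289.58.
Over 7 months: Loan 1 costs 7 × $2,323.24 + $650.00 = $16,912.68; Loan 2 costs 7 × $2,289.58 + $1,650.00 = $17,677.06.
Loan 1 is cheaper by $17,677.06 − $16,912.68 = $764.38.

Loan 1 by $764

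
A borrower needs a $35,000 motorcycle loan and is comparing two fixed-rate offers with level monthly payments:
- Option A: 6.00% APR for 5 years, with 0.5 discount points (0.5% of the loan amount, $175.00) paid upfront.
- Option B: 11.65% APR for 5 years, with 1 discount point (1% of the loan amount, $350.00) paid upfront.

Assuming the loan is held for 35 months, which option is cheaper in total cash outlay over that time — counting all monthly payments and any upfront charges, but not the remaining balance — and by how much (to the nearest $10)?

Option A: monthly rate = 6%/12 = 0.0050000; payment = 35,000 × 0.0050000 / (1 − (1+0.0050000)^−60) = $676.65.
Option B: at 11.65% the monthly rate is 0.0097083, so the payment is 35,000 × 0.0097083 / (1 − 1.0097083^−60) = $772.38.
Over 35 months: Option A costs 35 × $676.65 + $175.00 = $23,857.75; Option B costs 35 × $772.38 + $350.00 = $27,383.30.
Option A is cheaper by $27,383.30 − $23,857.75 = $3,525.55.

Option A by $3,530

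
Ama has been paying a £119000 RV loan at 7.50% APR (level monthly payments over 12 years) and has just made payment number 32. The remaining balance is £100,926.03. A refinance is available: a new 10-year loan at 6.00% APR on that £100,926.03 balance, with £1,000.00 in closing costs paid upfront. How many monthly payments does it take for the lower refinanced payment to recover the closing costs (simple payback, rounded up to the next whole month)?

Current payment = 119,000 × 7.5%/12 / (1 − (1+0.0062500)^−144) = £1,255.72.
Refinanced payment = 100,926.03 × 0.0050000 / (1 − (1+0.0050000)^−120) = £1,120.49.
Monthly savings = £1,255.72 − £1,120.49 = £135.23.
Break-even = £1,000.00 / £135.23 = 7.39 → 8 months.

8 months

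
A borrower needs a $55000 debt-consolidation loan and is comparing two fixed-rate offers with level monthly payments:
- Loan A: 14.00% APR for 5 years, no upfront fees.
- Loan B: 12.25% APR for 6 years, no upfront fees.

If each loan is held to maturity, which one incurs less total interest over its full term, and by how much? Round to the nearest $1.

Loan A by $1,149

Loan A: at 14.00% the monthly rate is 0.0116667, so the payment is 55,000 × 0.0116667 / (1 − 1.0116667^−60) = $1,279.75.
Total interest on Loan A = 60 × $1,279.75 − $55,000 = $21,785.00.
Loan B: monthly rate = 12.25%/12 = 0.0102083; payment = 55,000 × 0.0102083 / (1 − (1+0.0102083)^−72) = $1,082.42.
Total interest on Loan B = 72 × $1,082.42 − $55,000 = $22,934.24.
Loan A is lower by $1,149.24.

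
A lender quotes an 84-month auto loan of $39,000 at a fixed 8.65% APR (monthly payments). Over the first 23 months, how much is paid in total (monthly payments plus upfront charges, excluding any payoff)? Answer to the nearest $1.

$14,273

Monthly rate = 8.65%/12 = 0.0072083; payment = 39,000 × 0.0072083 / (1 − (1+0.0072083)^−84) = $620.57.
Total outlay = 23 × $620.57 = $14,273.11.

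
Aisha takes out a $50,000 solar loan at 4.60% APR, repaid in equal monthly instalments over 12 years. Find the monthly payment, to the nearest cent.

$452.48

Monthly rate = 4.6%/12 = 0.0038333; payment = 50,000 × 0.0038333 / (1 − (1+0.0038333)^−144) = $452.48.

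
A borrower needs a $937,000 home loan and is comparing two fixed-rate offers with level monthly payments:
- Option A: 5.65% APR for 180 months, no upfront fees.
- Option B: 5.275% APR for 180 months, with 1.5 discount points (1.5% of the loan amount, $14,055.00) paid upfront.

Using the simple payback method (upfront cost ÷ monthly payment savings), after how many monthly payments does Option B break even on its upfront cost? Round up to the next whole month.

Option A: monthly rate = 5.65%/12 = 0.0047083; payment = 937,000 × 0.0047083 / (1 − (1+0.0047083)^−180) = $7,730.86.
Option B: monthly rate = 5.275%/12 = 0.0043958; payment = 937,000 × 0.0043958 / (1 − (1+0.0043958)^−180) = $7,544.66.
Monthly savings = $7,730.86 − $7,544.66 = $186.20.
Break-even = $14,055.00 / $186.20 = 75.48 → 76 months.

76 months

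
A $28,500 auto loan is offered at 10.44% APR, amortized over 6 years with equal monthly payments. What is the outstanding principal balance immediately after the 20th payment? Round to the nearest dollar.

With monthly rate i = 10.44%/12 = 0.0087000, the balance after k of n payments is P · [(1+i)^n − (1+i)^k] / [(1+i)^n − 1].
(1+0.0087000)^72 = 1.86580177 and (1+0.0087000)^20 = 1.18916034, so the balance is 28,500 × (1.86580177 − 1.18916034) / (1.86580177 − 1) = $22,273.32.

$22,273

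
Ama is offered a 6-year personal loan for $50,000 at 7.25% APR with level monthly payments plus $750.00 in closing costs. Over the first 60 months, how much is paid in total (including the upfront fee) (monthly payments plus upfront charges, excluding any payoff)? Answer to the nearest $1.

$52,258

Monthly rate = 7.25%/12 = 0.0060417; payment = 50,000 × 0.0060417 / (1 − (1+0.0060417)^−72) = $858.47.
Total outlay = 60 × $858.47 + $750.00 = $52,258.20.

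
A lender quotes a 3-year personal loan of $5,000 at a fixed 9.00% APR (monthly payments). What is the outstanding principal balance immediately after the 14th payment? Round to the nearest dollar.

With monthly rate i = 9%/12 = 0.0075000, the balance after k of n payments is P · [(1+i)^n − (1+i)^k] / [(1+i)^n − 1].
(1+0.0075000)^36 = 1.30864537 and (1+0.0075000)^14 = 1.11027553, so the balance is 5,000 × (1.30864537 − 1.11027553) / (1.30864537 − 1) = $3,213.56.

$3,214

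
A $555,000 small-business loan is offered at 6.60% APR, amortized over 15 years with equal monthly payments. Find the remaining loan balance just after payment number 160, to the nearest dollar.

$91,905

With monthly rate i = 6.6%/12 = 0.0055000, the balance after k of n payments is P · [(1+i)^n − (1+i)^k] / [(1+i)^n − 1].
(1+0.0055000)^180 = 2.68394423 and (1+0.0055000)^160 = 2.40509364, so the balance is 555,000 × (2.68394423 − 2.40509364) / (2.68394423 − 1) = $91,904.52.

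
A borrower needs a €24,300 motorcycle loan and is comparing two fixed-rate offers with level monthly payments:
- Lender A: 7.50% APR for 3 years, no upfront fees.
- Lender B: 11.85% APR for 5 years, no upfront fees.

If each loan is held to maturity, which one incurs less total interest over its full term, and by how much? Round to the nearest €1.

Lender A by €5,110

Lender A: at 7.50% the monthly rate is 0.0062500, so the payment is 24,300 × 0.0062500 / (1 − 1.0062500^−36) = €755.88.
Total interest on Lender A = 36 × €755.88 − €24,300 = €2,911.68.
Lender B: monthly rate = 11.85%/12 = 0.0098750; payment = 24,300 × 0.0098750 / (1 − (1+0.0098750)^−60) = €538.70.
Total interest on Lender B = 60 × €538.70 − €24,300 = €8,022.00.
Lender A is lower by €5,110.32.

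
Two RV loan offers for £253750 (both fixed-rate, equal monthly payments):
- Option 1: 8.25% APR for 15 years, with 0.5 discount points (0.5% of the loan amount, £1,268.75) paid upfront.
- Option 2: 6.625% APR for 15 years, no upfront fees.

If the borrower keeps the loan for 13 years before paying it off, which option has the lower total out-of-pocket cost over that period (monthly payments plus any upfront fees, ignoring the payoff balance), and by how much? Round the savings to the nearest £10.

Option 1: at 8.25% the monthly rate is 0.0068750, so the payment is 253,750 × 0.0068750 / (1 − 1.0068750^−180) = £2,461.73.
Option 2: monthly rate = 6.625%/12 = 0.0055208; payment = 253,750 × 0.0055208 / (1 − (1+0.0055208)^−180) = £2,227.91.
Over 156 months: Option 1 costs 156 × £2,461.73 + £1,268.75 = £385,298.63; Option 2 costs 156 × £2,227.91 = £347,553.96.
Option 2 is cheaper by £385,298.63 − £347,553.96 = £37,744.67.

Option 2 by £37,740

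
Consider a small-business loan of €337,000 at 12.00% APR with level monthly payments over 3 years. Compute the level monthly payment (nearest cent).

€11,193.22

At 12.00% the monthly rate is 0.0100000, so the payment is 337,000 × 0.0100000 / (1 − 1.0100000^−36) = €11,193.22.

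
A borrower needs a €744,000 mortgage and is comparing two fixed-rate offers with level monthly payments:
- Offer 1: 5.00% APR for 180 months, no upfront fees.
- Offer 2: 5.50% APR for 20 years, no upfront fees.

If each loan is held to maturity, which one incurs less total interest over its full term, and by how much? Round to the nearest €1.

Offer 1 by €169,261

Offer 1: monthly rate = 5%/12 = 0.0041667; payment = 744,000 × 0.0041667 / (1 − (1+0.0041667)^−180) = €5,883.50.
Total interest on Offer 1 = 180 × €5,883.50 − €744,000 = €315,030.00.
Offer 2: at 5.50% the monthly rate is 0.0045833, so the payment is 744,000 × 0.0045833 / (1 − 1.0045833^−240) = €5,117.88.
Total interest on Offer 2 = 240 × €5,117.88 − €744,000 = €484,291.20.
Offer 1 is lower by €169,261.20.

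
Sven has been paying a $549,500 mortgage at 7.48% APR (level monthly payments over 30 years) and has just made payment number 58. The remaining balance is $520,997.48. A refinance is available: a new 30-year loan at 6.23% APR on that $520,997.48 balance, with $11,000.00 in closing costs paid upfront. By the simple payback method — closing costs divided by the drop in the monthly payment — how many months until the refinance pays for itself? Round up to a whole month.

18 months

Current payment = 549,500 × 7.48%/12 / (1 − (1+0.0062333)^−360) = $3,834.66.
Refinanced payment = 520,997.48 × 0.0051917 / (1 − (1+0.0051917)^−360) = $3,201.10.
Monthly savings = $3,834.66 − $3,201.10 = $633.56.
Break-even = $11,000.00 / $633.56 = 17.36 → 18 months.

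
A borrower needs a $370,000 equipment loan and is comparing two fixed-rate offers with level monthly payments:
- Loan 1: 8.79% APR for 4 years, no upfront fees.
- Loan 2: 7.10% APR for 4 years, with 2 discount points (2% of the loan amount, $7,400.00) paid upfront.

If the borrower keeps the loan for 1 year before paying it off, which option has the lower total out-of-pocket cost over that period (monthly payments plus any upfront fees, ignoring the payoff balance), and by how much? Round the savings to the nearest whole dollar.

Loan 1: at 8.79% the monthly rate is 0.0073250, so the payment is 370,000 × 0.0073250 / (1 − 1.0073250^−48) = $9,170.62.
Loan 2: at 7.10% the monthly rate is 0.0059167, so the payment is 370,000 × 0.0059167 / (1 − 1.0059167^−48) = $8,877.29.
Over 12 months: Loan 1 costs 12 × $9,170.62 = $110,047.44; Loan 2 costs 12 × $8,877.29 + $7,400.00 = $113,927.48.
Loan 1 is cheaper by $113,927.48 − $110,047.44 = $3,880.04.

Loan 1 by $3,880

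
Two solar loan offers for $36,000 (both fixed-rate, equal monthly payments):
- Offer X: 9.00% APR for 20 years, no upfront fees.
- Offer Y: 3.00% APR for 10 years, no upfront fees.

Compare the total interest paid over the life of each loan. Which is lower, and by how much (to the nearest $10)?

Offer X: monthly rate = 9%/12 = 0.0075000; payment = 36,000 × 0.0075000 / (1 − (1+0.0075000)^−240) = $323.90.
Total interest on Offer X = 240 × $323.90 − $36,000 = $41,736.00.
Offer Y: at 3.00% the monthly rate is 0.0025000, so the payment is 36,000 × 0.0025000 / (1 − 1.0025000^−120) = $347.62.
Total interest on Offer Y = 120 × $347.62 − $36,000 = $5,714.40.
Offer Y is lower by $36,021.60.

Offer Y by $36,020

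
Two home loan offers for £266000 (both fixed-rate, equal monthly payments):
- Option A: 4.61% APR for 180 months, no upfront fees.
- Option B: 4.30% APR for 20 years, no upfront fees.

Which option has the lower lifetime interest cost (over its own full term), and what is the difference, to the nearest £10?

Option A: at 4.61% the monthly rate is 0.0038417, so the payment is 266,000 × 0.0038417 / (1 − 1.0038417^−180) = £2,049.87.
Total interest on Option A = 180 × £2,049.87 − £266,000 = £102,976.60.
Option B: at 4.30% the monthly rate is 0.0035833, so the payment is 266,000 × 0.0035833 / (1 − 1.0035833^−240) = £1,654.27.
Total interest on Option B = 240 × £1,654.27 − £266,000 = £131,024.80.
Option A is lower by £28,048.20.

Option A by £28,050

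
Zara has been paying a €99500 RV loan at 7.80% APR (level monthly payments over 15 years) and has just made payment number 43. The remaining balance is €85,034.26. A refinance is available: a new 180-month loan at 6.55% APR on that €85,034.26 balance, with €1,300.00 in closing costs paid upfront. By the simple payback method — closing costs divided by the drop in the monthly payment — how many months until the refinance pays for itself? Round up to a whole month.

Current payment = 99,500 × 7.8%/12 / (1 − (1+0.0065000)^−180) = €939.42.
Refinanced payment = 85,034.26 × 0.0054583 / (1 − (1+0.0054583)^−180) = €743.08.
Monthly savings = €939.42 − €743.08 = €196.34.
Break-even = €1,300.00 / €196.34 = 6.62 → 7 months.

7 months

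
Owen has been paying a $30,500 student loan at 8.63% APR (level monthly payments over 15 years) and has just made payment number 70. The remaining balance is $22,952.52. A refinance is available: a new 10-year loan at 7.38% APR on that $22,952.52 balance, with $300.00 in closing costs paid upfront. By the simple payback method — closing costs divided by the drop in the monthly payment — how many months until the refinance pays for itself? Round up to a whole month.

10 months

Current payment = 30,500 × 8.63%/12 / (1 − (1+0.0071917)^−180) = $302.67.
Refinanced payment = 22,952.52 × 0.0061500 / (1 − (1+0.0061500)^−120) = $271.02.
Monthly savings = $302.67 − $271.02 = $31.65.
Break-even = $300.00 / $31.65 = 9.48 → 10 months.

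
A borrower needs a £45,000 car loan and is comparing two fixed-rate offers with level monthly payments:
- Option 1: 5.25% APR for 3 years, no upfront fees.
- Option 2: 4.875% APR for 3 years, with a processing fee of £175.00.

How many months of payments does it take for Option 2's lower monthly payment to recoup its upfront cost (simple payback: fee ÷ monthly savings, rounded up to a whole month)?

Option 1: monthly rate = 5.25%/12 = 0.0043750; payment = 45,000 × 0.0043750 / (1 − (1+0.0043750)^−36) = £1,353.75.
Option 2: monthly rate = 4.875%/12 = 0.0040625; payment = 45,000 × 0.0040625 / (1 − (1+0.0040625)^−36) = £1,346.17.
Monthly savings = £1,353.75 − £1,346.17 = £7.58.
Break-even = £175.00 / £7.58 = 23.09 → 24 months.

24 months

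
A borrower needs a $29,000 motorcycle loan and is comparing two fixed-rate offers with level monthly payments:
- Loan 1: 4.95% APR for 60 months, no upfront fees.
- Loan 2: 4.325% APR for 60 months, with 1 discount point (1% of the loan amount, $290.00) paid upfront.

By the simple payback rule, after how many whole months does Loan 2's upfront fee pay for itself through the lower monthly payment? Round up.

Loan 1: at 4.95% the monthly rate is 0.0041250, so the payment is 29,000 × 0.0041250 / (1 − 1.0041250^−60) = $546.60.
Loan 2: at 4.325% the monthly rate is 0.0036042, so the payment is 29,000 × 0.0036042 / (1 − 1.0036042^−60) = $538.34.
Monthly savings = $546.60 − $538.34 = $8.26.
Break-even = $290.00 / $8.26 = 35.11 → 36 months.

36 months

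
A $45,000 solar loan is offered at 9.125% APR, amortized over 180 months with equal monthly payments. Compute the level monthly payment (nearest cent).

$459.77

At 9.125% the monthly rate is 0.0076042, so the payment is 45,000 × 0.0076042 / (1 − 1.0076042^−180) = $459.77.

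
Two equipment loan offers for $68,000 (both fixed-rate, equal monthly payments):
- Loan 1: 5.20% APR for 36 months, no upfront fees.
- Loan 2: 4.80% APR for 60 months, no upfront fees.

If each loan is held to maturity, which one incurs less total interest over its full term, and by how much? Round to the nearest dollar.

Loan 1: at 5.20% the monthly rate is 0.0043333, so the payment is 68,000 × 0.0043333 / (1 − 1.0043333^−36) = $2,044.13.
Total interest on Loan 1 = 36 × $2,044.13 − $68,000 = $5,588.68.
Loan 2: at 4.80% the monthly rate is 0.0040000, so the payment is 68,000 × 0.0040000 / (1 − 1.0040000^−60) = $1,277.02.
Total interest on Loan 2 = 60 × $1,277.02 − $68,000 = $8,621.20.
Loan 1 is lower by $3,032.52.

Loan 1 by $3,033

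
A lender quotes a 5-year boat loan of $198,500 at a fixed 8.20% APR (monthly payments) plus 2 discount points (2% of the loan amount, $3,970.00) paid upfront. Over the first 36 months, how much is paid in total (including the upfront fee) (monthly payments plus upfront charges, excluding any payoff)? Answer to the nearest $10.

$149,550

At 8.20% the monthly rate is 0.0068333, so the payment is 198,500 × 0.0068333 / (1 − 1.0068333^−60) = $4,043.89.
Total outlay = 36 × $4,043.89 + $3,970.00 = $149,550.04.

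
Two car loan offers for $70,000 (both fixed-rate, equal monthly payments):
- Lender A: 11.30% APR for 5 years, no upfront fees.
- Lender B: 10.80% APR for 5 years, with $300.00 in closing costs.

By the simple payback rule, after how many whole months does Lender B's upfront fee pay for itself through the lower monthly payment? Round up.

18 months

Lender A: monthly rate = 11.3%/12 = 0.0094167; payment = 70,000 × 0.0094167 / (1 − (1+0.0094167)^−60) = $1,532.46.
Lender B: at 10.80% the monthly rate is 0.0090000, so the payment is 70,000 × 0.0090000 / (1 − 1.0090000^−60) = $1,515.00.
Monthly savings = $1,532.46 − $1,515.00 = $17.46.
Break-even = $300.00 / $17.46 = 17.18 → 18 months.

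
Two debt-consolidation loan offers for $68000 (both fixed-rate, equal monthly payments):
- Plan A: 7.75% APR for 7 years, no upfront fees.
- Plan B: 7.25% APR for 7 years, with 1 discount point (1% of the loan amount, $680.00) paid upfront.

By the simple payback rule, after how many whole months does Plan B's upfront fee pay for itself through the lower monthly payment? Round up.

41 months

Plan A: at 7.75% the monthly rate is 0.0064583, so the payment is 68,000 × 0.0064583 / (1 − 1.0064583^−84) = $1,051.41.
Plan B: at 7.25% the monthly rate is 0.0060417, so the payment is 68,000 × 0.0060417 / (1 − 1.0060417^−84) = $1,034.63.
Monthly savings = $1,051.41 − $1,034.63 = $16.78.
Break-even = $680.00 / $16.78 = 40.52 → 41 months.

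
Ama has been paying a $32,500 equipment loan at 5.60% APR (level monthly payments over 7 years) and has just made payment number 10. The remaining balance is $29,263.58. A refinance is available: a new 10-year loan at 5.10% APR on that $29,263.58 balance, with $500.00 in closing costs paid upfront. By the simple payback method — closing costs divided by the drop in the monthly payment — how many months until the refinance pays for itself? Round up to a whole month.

4 months

Current payment = 32,500 × 5.6%/12 / (1 − (1+0.0046667)^−84) = $468.57.
Refinanced payment = 29,263.58 × 0.0042500 / (1 − (1+0.0042500)^−120) = $311.82.
Monthly savings = $468.57 − $311.82 = $156.75.
Break-even = $500.00 / $156.75 = 3.19 → 4 months.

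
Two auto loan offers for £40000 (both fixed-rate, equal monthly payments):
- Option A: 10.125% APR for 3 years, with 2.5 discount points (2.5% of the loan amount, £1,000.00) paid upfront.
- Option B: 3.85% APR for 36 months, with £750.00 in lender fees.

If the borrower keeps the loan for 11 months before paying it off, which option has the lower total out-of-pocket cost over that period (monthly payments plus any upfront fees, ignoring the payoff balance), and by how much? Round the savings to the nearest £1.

Option B by £1,512

Option A: monthly rate = 10.125%/12 = 0.0084375; payment = 40,000 × 0.0084375 / (1 − (1+0.0084375)^−36) = £1,293.04.
Option B: monthly rate = 3.85%/12 = 0.0032083; payment = 40,000 × 0.0032083 / (1 − (1+0.0032083)^−36) = £1,178.29.
Over 11 months: Option A costs 11 × £1,293.04 + £1,000.00 = £15,223.44; Option B costs 11 × £1,178.29 + £750.00 = £13,711.19.
Option B is cheaper by £15,223.44 − £13,711.19 = £1,512.25.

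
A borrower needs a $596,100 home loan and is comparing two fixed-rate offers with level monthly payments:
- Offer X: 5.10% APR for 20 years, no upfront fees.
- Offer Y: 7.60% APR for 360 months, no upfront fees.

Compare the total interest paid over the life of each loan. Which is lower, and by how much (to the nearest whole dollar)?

Offer X by $563,128

Offer X: monthly rate = 5.1%/12 = 0.0042500; payment = 596,100 × 0.0042500 / (1 − (1+0.0042500)^−240) = $3,967.00.
Total interest on Offer X = 240 × $3,967.00 − $596,100 = $355,980.00.
Offer Y: monthly rate = 7.6%/12 = 0.0063333; payment = 596,100 × 0.0063333 / (1 − (1+0.0063333)^−360) = $4,208.91.
Total interest on Offer Y = 360 × $4,208.91 − $596,100 = $919,107.60.
Offer X is lower by $563,127.60.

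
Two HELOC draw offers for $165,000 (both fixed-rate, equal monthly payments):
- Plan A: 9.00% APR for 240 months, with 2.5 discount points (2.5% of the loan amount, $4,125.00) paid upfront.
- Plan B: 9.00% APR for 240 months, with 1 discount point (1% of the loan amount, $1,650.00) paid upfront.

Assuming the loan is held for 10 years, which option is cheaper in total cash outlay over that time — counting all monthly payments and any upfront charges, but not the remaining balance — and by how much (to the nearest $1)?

Plan B by $2,475

Plan A: at 9.00% the monthly rate is 0.0075000, so the payment is 165,000 × 0.0075000 / (1 − 1.0075000^−240) = $1,484.55.
Plan B: at 9.00% the monthly rate is 0.0075000, so the payment is 165,000 × 0.0075000 / (1 − 1.0075000^−240) = $1,484.55.
Over 120 months: Plan A costs 120 × $1,484.55 + $4,125.00 = $182,271.00; Plan B costs 120 × $1,484.55 + $1,650.00 = $179,796.00.
Plan B is cheaper by $182,271.00 − $179,796.00 = $2,475.00.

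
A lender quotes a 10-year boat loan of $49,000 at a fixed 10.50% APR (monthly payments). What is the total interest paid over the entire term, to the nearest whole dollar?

At 10.50% the monthly rate is 0.0087500, so the payment is 49,000 × 0.0087500 / (1 − 1.0087500^−120) = $661.18.
Total paid = 120 × $661.18 = $79,341.60; interest = $79,341.60 − $49,000 = $30,341.60.

$30,342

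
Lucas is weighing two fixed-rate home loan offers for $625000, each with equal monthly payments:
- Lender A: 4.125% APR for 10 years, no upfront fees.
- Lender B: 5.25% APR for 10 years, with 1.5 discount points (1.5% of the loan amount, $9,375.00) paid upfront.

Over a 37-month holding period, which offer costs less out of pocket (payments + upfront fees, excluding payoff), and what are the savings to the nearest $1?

Lender A by $21,981

Lender A: monthly rate = 4.125%/12 = 0.0034375; payment = 625,000 × 0.0034375 / (1 − (1+0.0034375)^−120) = $6,365.02.
Lender B: monthly rate = 5.25%/12 = 0.0043750; payment = 625,000 × 0.0043750 / (1 − (1+0.0043750)^−120) = $6,705.73.
Over 37 months: Lender A costs 37 × $6,365.02 = $235,505.74; Lender B costs 37 × $6,705.73 + $9,375.00 = $257,487.01.
Lender A is cheaper by $257,487.01 − $235,505.74 = $21,981.27.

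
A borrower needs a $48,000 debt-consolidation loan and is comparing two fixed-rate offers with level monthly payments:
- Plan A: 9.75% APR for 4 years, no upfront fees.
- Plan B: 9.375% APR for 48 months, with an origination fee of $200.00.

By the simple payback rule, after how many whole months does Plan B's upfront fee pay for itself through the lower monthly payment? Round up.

Plan A: monthly rate = 9.75%/12 = 0.0081250; payment = 48,000 × 0.0081250 / (1 − (1+0.0081250)^−48) = $1,211.65.
Plan B: monthly rate = 9.375%/12 = 0.0078125; payment = 48,000 × 0.0078125 / (1 − (1+0.0078125)^−48) = $1,203.05.
Monthly savings = $1,211.65 − $1,203.05 = $8.60.
Break-even = $200.00 / $8.60 = 23.26 → 24 months.

24 months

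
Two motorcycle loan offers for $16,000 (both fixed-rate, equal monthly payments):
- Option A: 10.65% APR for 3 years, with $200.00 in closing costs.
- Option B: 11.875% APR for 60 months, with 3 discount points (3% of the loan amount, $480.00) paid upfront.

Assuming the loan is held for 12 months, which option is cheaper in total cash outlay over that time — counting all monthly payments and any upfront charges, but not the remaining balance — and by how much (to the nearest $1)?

Option A: monthly rate = 10.65%/12 = 0.0088750; payment = 16,000 × 0.0088750 / (1 − (1+0.0088750)^−36) = $521.17.
Option B: at 11.875% the monthly rate is 0.0098958, so the payment is 16,000 × 0.0098958 / (1 − 1.0098958^−60) = $354.90.
Over 12 months: Option A costs 12 × $521.17 + $200.00 = $6,454.04; Option B costs 12 × $354.90 + $480.00 = $4,738.80.
Option B is cheaper by $6,454.04 − $4,738.80 = $1,715.24.

Option B by $1,715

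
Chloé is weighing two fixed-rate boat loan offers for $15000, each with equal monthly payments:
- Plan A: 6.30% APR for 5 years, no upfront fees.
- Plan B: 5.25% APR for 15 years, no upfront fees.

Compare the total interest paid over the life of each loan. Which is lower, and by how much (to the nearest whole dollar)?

Plan A: at 6.30% the monthly rate is 0.0052500, so the payment is 15,000 × 0.0052500 / (1 − 1.0052500^−60) = $292.09.
Total interest on Plan A = 60 × $292.09 − $15,000 = $2,525.40.
Plan B: at 5.25% the monthly rate is 0.0043750, so the payment is 15,000 × 0.0043750 / (1 − 1.0043750^−180) = $120.58.
Total interest on Plan B = 180 × $120.58 − $15,000 = $6,704.40.
Plan A is lower by $4,179.00.

Plan A by $4,179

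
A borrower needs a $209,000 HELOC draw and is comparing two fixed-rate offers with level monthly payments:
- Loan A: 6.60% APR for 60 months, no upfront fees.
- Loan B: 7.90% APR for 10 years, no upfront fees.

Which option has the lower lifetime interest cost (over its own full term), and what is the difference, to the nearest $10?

Loan A by $57,020

Loan A: at 6.60% the monthly rate is 0.0055000, so the payment is 209,000 × 0.0055000 / (1 − 1.0055000^−60) = $4,099.12.
Total interest on Loan A = 60 × $4,099.12 − $209,000 = $36,947.20.
Loan B: monthly rate = 7.9%/12 = 0.0065833; payment = 209,000 × 0.0065833 / (1 − (1+0.0065833)^−120) = $2,524.72.
Total interest on Loan B = 120 × $2,524.72 − $209,000 = $93,966.40.
Loan A is lower by $57,019.20.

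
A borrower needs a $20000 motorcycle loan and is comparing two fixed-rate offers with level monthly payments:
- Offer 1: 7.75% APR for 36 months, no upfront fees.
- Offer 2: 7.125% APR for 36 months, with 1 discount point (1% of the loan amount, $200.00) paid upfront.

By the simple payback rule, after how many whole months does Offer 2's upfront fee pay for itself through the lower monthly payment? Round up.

35 months

Offer 1: monthly rate = 7.75%/12 = 0.0064583; payment = 20,000 × 0.0064583 / (1 − (1+0.0064583)^−36) = $624.42.
Offer 2: at 7.125% the monthly rate is 0.0059375, so the payment is 20,000 × 0.0059375 / (1 − 1.0059375^−36) = $618.69.
Monthly savings = $624.42 − $618.69 = $5.73.
Break-even = $200.00 / $5.73 = 34.90 → 35 months.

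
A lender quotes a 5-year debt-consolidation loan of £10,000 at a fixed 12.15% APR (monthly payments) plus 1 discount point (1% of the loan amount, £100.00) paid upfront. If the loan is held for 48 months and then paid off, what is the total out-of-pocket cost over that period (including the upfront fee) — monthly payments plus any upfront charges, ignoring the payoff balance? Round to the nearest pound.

Monthly rate = 12.15%/12 = 0.0101250; payment = 10,000 × 0.0101250 / (1 − (1+0.0101250)^−60) = £223.20.
Total outlay = 48 × £223.20 + £100.00 = £10,813.60.

£10,814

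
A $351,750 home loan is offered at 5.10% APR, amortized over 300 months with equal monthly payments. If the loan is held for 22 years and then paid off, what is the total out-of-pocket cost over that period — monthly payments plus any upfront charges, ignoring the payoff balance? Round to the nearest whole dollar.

Monthly rate = 5.1%/12 = 0.0042500; payment = 351,750 × 0.0042500 / (1 − (1+0.0042500)^−300) = $2,076.84.
Total outlay = 264 × $2,076.84 = $548,285.76.

$548,286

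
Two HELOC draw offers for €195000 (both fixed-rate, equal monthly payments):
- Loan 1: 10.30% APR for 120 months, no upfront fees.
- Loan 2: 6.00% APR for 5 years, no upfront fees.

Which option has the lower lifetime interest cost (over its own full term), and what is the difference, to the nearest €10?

Loan 2 by €86,940

Loan 1: at 10.30% the monthly rate is 0.0085833, so the payment is 195,000 × 0.0085833 / (1 − 1.0085833^−120) = €2,609.44.
Total interest on Loan 1 = 120 × €2,609.44 − €195,000 = €118,132.80.
Loan 2: monthly rate = 6%/12 = 0.0050000; payment = 195,000 × 0.0050000 / (1 − (1+0.0050000)^−60) = €3,769.90.
Total interest on Loan 2 = 60 × €3,769.90 − €195,000 = €31,194.00.
Loan 2 is lower by €86,938.80.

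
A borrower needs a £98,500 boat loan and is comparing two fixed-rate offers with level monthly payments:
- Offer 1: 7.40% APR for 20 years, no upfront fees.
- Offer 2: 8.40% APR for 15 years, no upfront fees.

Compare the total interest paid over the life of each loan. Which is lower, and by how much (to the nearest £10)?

Offer 1: at 7.40% the monthly rate is 0.0061667, so the payment is 98,500 × 0.0061667 / (1 − 1.0061667^−240) = £787.50.
Total interest on Offer 1 = 240 × £787.50 − £98,500 = £90,500.00.
Offer 2: at 8.40% the monthly rate is 0.0070000, so the payment is 98,500 × 0.0070000 / (1 − 1.0070000^−180) = £964.20.
Total interest on Offer 2 = 180 × £964.20 − £98,500 = £75,056.00.
Offer 2 is lower by £15,444.00.

Offer 2 by £15,440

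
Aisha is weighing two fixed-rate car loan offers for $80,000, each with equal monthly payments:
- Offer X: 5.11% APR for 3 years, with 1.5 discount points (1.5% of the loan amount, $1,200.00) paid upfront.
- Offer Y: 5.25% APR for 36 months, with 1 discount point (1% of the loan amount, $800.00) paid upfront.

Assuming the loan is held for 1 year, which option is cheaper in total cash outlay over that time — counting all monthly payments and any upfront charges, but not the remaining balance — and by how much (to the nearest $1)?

Offer X: monthly rate = 5.11%/12 = 0.0042583; payment = 80,000 × 0.0042583 / (1 − (1+0.0042583)^−36) = $2,401.62.
Offer Y: monthly rate = 5.25%/12 = 0.0043750; payment = 80,000 × 0.0043750 / (1 − (1+0.0043750)^−36) = $2,406.66.
Over 12 months: Offer X costs 12 × $2,401.62 + $1,200.00 = $30,019.44; Offer Y costs 12 × $2,406.66 + $800.00 = $29,679.92.
Offer Y is cheaper by $30,019.44 − $29,679.92 = $339.52.

Offer Y by $340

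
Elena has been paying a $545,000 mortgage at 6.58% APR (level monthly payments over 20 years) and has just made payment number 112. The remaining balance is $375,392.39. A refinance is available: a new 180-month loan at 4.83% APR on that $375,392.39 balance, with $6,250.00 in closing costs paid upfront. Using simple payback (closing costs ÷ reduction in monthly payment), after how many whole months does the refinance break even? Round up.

6 months

Current payment = 545,000 × 6.58%/12 / (1 − (1+0.0054833)^−240) = $4,089.08.
Refinanced payment = 375,392.39 × 0.0040250 / (1 − (1+0.0040250)^−180) = $2,935.44.
Monthly savings = $4,089.08 − $2,935.44 = $1,153.64.
Break-even = $6,250.00 / $1,153.64 = 5.42 → 6 months.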